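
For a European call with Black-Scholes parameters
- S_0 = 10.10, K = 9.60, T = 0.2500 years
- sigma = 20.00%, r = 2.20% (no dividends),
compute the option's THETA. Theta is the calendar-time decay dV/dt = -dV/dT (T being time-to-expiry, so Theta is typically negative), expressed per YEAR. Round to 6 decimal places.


d1 = 0.6127232537; d2 = 0.5127232537
phi(d1) = 0.3306637020; exp(-qT) = 1.0000000000; exp(-rT) = 0.9945150973
Theta = -S*exp(-qT)*phi(d1)*sigma/(2*sqrt(T)) - r*K*exp(-rT)*N(d2) + q*S*exp(-qT)*N(d1)
N(d1) = 0.7299703280; N(d2) = 0.6959275395; sqrt(T) = 0.5000000000
Term 1 = -10.1000 * 1.0000000000 * 0.3306637020 * 0.2000 / (2 * 0.5000000000) = -0.6679406780
Term 2 = -0.0220 * 9.6000 * 0.9945150973 * 0.6959275395 = -0.1461737259
Term 3 = 0 (no dividend yield, q = 0)
Theta = -0.6679406780 + (-0.1461737259) + (0.0000000000) = -0.814114

Answer: Theta = -0.814114


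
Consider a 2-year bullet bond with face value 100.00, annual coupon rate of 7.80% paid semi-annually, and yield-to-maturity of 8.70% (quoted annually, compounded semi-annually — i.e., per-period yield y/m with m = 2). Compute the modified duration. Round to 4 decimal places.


Coupon per period c = face * coupon_rate / m = 3.900000
Periods per year m = 2; per-period yield y/m = 0.043500
Number of cashflows N = 4
Cashflows (t years, CF_t, discount factor 1/(1+y/m)^(m*t), PV):
  t = 0.5000: CF_t = 3.900000, DF = 0.958313, PV = 3.737422
  t = 1.0000: CF_t = 3.900000, DF = 0.918365, PV = 3.581622
  t = 1.5000: CF_t = 3.900000, DF = 0.880081, PV = 3.432316
  t = 2.0000: CF_t = 103.900000, DF = 0.843393, PV = 87.628572
Price P = sum_t PV_t = 98.379931
First compute Macaulay numerator sum_t t * PV_t:
  t * PV_t at t = 0.5000: 1.868711
  t * PV_t at t = 1.0000: 3.581622
  t * PV_t at t = 1.5000: 5.148474
  t * PV_t at t = 2.0000: 175.257144
Macaulay duration D = 185.855950 / 98.379931 = 1.889165
Modified duration = D / (1 + y/m) = 1.889165 / (1 + 0.043500) = 1.810412

Answer: Modified duration = 1.8104


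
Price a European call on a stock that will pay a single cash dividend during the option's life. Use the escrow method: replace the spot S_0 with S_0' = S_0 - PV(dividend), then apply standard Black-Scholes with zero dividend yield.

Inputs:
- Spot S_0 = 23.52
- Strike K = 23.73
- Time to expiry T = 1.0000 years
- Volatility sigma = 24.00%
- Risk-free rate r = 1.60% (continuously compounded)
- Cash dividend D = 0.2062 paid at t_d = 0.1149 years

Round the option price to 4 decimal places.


Answer: Price = 2.2092

Derivation:
PV(D) = D * exp(-r * t_d) = 0.2062 * 0.99816329 = 0.20582127
S_0' = S_0 - PV(D) = 23.5200 - 0.20582127 = 23.31417873
d1 = (ln(S_0'/K) + (r + sigma^2/2)*T) / (sigma*sqrt(T)) = 0.11300681
d2 = d1 - sigma*sqrt(T) = -0.12699319
exp(-rT) = 0.98412732
N(d1) = 0.54498742; N(d2) = 0.44947289
C = S_0' * N(d1) - K * exp(-rT) * N(d2) = 23.31417873 * 0.54498742 - 23.7300 * 0.98412732 * 0.44947289 = 2.2092


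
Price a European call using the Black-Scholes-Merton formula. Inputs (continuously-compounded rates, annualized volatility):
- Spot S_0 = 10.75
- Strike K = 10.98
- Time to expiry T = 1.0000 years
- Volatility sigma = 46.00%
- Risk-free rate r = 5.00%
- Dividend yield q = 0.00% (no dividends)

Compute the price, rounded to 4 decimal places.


d1 = (ln(S/K) + (r - q + 0.5*sigma^2) * T) / (sigma * sqrt(T)) = 0.29267461
d2 = d1 - sigma * sqrt(T) = -0.16732539
exp(-rT) = 0.95122942; exp(-qT) = 1.00000000
C = S_0 * exp(-qT) * N(d1) - K * exp(-rT) * N(d2)
N(d1) = 0.61511456; N(d2) = 0.43355701
C = 10.7500 * 1.00000000 * 0.61511456 - 10.9800 * 0.95122942 * 0.43355701 = 2.0842

Answer: Price = 2.0842


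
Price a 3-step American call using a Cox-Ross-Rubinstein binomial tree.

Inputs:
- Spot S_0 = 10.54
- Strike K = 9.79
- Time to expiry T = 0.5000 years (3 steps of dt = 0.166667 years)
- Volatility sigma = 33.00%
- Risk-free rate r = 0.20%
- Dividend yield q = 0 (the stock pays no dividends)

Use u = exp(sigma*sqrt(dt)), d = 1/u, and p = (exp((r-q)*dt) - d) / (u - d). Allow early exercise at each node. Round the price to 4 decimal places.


Answer: Price = V(0,0) = 1.4048

Derivation:
dt = T/N = 0.166667
u = exp(sigma*sqrt(dt)) = 1.144219; d = 1/u = 0.873959
p = (exp((r-q)*dt) - d) / (u - d) = 0.467604
Discount per step: exp(-r*dt) = 0.999667
Stock lattice S(k, i) with i counting down-moves:
  k=0: S(0,0) = 10.5400
  k=1: S(1,0) = 12.0601; S(1,1) = 9.2115
  k=2: S(2,0) = 13.7993; S(2,1) = 10.5400; S(2,2) = 8.0505
  k=3: S(3,0) = 15.7895; S(3,1) = 12.0601; S(3,2) = 9.2115; S(3,3) = 7.0358
Terminal payoffs V(N, i) = max(S_T - K, 0):
  V(3,0) = 5.999471; V(3,1) = 2.270064; V(3,2) = 0.000000; V(3,3) = 0.000000
Backward induction: V(k, i) = exp(-r*dt) * [p * V(k+1, i) + (1-p) * V(k+1, i+1)]; then take max(V_cont, immediate exercise) for American.
  V(2,0) = exp(-r*dt) * [p*5.999471 + (1-p)*2.270064] = 4.012612; exercise = 4.009349; V(2,0) = max -> 4.012612
  V(2,1) = exp(-r*dt) * [p*2.270064 + (1-p)*0.000000] = 1.061137; exercise = 0.750000; V(2,1) = max -> 1.061137
  V(2,2) = exp(-r*dt) * [p*0.000000 + (1-p)*0.000000] = 0.000000; exercise = 0.000000; V(2,2) = max -> 0.000000
  V(1,0) = exp(-r*dt) * [p*4.012612 + (1-p)*1.061137] = 2.440445; exercise = 2.270064; V(1,0) = max -> 2.440445
  V(1,1) = exp(-r*dt) * [p*1.061137 + (1-p)*0.000000] = 0.496026; exercise = 0.000000; V(1,1) = max -> 0.496026
  V(0,0) = exp(-r*dt) * [p*2.440445 + (1-p)*0.496026] = 1.404776; exercise = 0.750000; V(0,0) = max -> 1.404776


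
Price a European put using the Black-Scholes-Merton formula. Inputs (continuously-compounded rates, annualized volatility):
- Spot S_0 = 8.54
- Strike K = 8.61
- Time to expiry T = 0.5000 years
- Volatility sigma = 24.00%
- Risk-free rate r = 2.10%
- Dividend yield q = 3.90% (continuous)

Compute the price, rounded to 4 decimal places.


Answer: Price = 0.6466

Derivation:
d1 = (ln(S/K) + (r - q + 0.5*sigma^2) * T) / (sigma * sqrt(T)) = -0.01628296
d2 = d1 - sigma * sqrt(T) = -0.18598859
exp(-rT) = 0.98955493; exp(-qT) = 0.98068890
P = K * exp(-rT) * N(-d2) - S_0 * exp(-qT) * N(-d1)
N(-d1) = 0.50649568; N(-d2) = 0.57377315
P = 8.6100 * 0.98955493 * 0.57377315 - 8.5400 * 0.98068890 * 0.50649568 = 0.6466


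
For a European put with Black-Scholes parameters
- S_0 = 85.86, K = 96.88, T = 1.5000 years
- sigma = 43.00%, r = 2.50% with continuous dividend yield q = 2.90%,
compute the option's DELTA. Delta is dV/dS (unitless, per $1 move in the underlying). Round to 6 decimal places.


Answer: Delta = -0.470072

Derivation:
d1 = 0.0226339755; d2 = -0.5040063192
phi(d1) = 0.3988401051; exp(-qT) = 0.9574325541; exp(-rT) = 0.9631944177
N(-d1) = 0.4909711211
Delta = -exp(-qT) * N(-d1) = -0.9574325541 * 0.4909711211 = -0.470072


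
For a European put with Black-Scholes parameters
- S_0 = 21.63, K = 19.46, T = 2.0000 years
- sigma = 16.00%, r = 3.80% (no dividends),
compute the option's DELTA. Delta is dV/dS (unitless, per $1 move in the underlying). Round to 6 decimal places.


Answer: Delta = -0.179772

Derivation:
d1 = 0.9162343330; d2 = 0.6899601630
phi(d1) = 0.2621912159; exp(-qT) = 1.0000000000; exp(-rT) = 0.9268162066
N(-d1) = 0.1797720008
Delta = -exp(-qT) * N(-d1) = -1.0000000000 * 0.1797720008 = -0.179772


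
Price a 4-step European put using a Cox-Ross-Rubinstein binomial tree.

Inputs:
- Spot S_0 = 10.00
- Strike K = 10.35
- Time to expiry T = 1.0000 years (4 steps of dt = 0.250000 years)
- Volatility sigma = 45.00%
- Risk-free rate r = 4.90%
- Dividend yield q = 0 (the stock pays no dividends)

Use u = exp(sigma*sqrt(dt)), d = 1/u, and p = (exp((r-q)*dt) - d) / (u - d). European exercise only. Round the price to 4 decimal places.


dt = T/N = 0.250000
u = exp(sigma*sqrt(dt)) = 1.252323; d = 1/u = 0.798516
p = (exp((r-q)*dt) - d) / (u - d) = 0.471146
Discount per step: exp(-r*dt) = 0.987825
Stock lattice S(k, i) with i counting down-moves:
  k=0: S(0,0) = 10.0000
  k=1: S(1,0) = 12.5232; S(1,1) = 7.9852
  k=2: S(2,0) = 15.6831; S(2,1) = 10.0000; S(2,2) = 6.3763
  k=3: S(3,0) = 19.6403; S(3,1) = 12.5232; S(3,2) = 7.9852; S(3,3) = 5.0916
  k=4: S(4,0) = 24.5960; S(4,1) = 15.6831; S(4,2) = 10.0000; S(4,3) = 6.3763; S(4,4) = 4.0657
Terminal payoffs V(N, i) = max(K - S_T, 0):
  V(4,0) = 0.000000; V(4,1) = 0.000000; V(4,2) = 0.350000; V(4,3) = 3.973718; V(4,4) = 6.284303
Backward induction: V(k, i) = exp(-r*dt) * [p * V(k+1, i) + (1-p) * V(k+1, i+1)].
  V(3,0) = exp(-r*dt) * [p*0.000000 + (1-p)*0.000000] = 0.000000
  V(3,1) = exp(-r*dt) * [p*0.000000 + (1-p)*0.350000] = 0.182845
  V(3,2) = exp(-r*dt) * [p*0.350000 + (1-p)*3.973718] = 2.238824
  V(3,3) = exp(-r*dt) * [p*3.973718 + (1-p)*6.284303] = 5.132422
  V(2,0) = exp(-r*dt) * [p*0.000000 + (1-p)*0.182845] = 0.095521
  V(2,1) = exp(-r*dt) * [p*0.182845 + (1-p)*2.238824] = 1.254693
  V(2,2) = exp(-r*dt) * [p*2.238824 + (1-p)*5.132422] = 3.723225
  V(1,0) = exp(-r*dt) * [p*0.095521 + (1-p)*1.254693] = 0.699927
  V(1,1) = exp(-r*dt) * [p*1.254693 + (1-p)*3.723225] = 2.529015
  V(0,0) = exp(-r*dt) * [p*0.699927 + (1-p)*2.529015] = 1.646948

Answer: Price = V(0,0) = 1.6469


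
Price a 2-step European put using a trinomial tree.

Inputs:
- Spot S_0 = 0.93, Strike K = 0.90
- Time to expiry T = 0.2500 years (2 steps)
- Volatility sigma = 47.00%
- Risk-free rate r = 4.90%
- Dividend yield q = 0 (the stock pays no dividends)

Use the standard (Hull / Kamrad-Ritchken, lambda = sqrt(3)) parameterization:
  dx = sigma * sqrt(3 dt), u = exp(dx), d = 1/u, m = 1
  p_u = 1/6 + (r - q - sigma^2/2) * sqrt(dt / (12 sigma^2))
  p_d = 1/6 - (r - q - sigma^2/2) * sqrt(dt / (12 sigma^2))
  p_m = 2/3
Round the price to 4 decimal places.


Answer: Price = V(0,0) = 0.0601

Derivation:
dt = T/N = 0.125000; dx = sigma*sqrt(3*dt) = 0.287815
u = exp(dx) = 1.333511; d = 1/u = 0.749900
p_u = 0.153323, p_m = 0.666667, p_d = 0.180011
Discount per step: exp(-r*dt) = 0.993894
Stock lattice S(k, j) with j the centered position index:
  k=0: S(0,+0) = 0.9300
  k=1: S(1,-1) = 0.6974; S(1,+0) = 0.9300; S(1,+1) = 1.2402
  k=2: S(2,-2) = 0.5230; S(2,-1) = 0.6974; S(2,+0) = 0.9300; S(2,+1) = 1.2402; S(2,+2) = 1.6538
Terminal payoffs V(N, j) = max(K - S_T, 0):
  V(2,-2) = 0.377014; V(2,-1) = 0.202593; V(2,+0) = 0.000000; V(2,+1) = 0.000000; V(2,+2) = 0.000000
Backward induction: V(k, j) = exp(-r*dt) * [p_u * V(k+1, j+1) + p_m * V(k+1, j) + p_d * V(k+1, j-1)]
  V(1,-1) = exp(-r*dt) * [p_u*0.000000 + p_m*0.202593 + p_d*0.377014] = 0.201689
  V(1,+0) = exp(-r*dt) * [p_u*0.000000 + p_m*0.000000 + p_d*0.202593] = 0.036246
  V(1,+1) = exp(-r*dt) * [p_u*0.000000 + p_m*0.000000 + p_d*0.000000] = 0.000000
  V(0,+0) = exp(-r*dt) * [p_u*0.000000 + p_m*0.036246 + p_d*0.201689] = 0.060101


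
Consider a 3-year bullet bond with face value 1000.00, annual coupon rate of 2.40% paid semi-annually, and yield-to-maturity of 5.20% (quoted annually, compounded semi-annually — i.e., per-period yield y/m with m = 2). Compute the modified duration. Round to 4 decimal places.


Answer: Modified duration = 2.8344

Derivation:
Coupon per period c = face * coupon_rate / m = 12.000000
Periods per year m = 2; per-period yield y/m = 0.026000
Number of cashflows N = 6
Cashflows (t years, CF_t, discount factor 1/(1+y/m)^(m*t), PV):
  t = 0.5000: CF_t = 12.000000, DF = 0.974659, PV = 11.695906
  t = 1.0000: CF_t = 12.000000, DF = 0.949960, PV = 11.399519
  t = 1.5000: CF_t = 12.000000, DF = 0.925887, PV = 11.110642
  t = 2.0000: CF_t = 12.000000, DF = 0.902424, PV = 10.829086
  t = 2.5000: CF_t = 12.000000, DF = 0.879555, PV = 10.554665
  t = 3.0000: CF_t = 1012.000000, DF = 0.857266, PV = 867.553663
Price P = sum_t PV_t = 923.143481
First compute Macaulay numerator sum_t t * PV_t:
  t * PV_t at t = 0.5000: 5.847953
  t * PV_t at t = 1.0000: 11.399519
  t * PV_t at t = 1.5000: 16.665963
  t * PV_t at t = 2.0000: 21.658172
  t * PV_t at t = 2.5000: 26.386662
  t * PV_t at t = 3.0000: 2602.660989
Macaulay duration D = 2684.619259 / 923.143481 = 2.908128
Modified duration = D / (1 + y/m) = 2.908128 / (1 + 0.026000) = 2.834433


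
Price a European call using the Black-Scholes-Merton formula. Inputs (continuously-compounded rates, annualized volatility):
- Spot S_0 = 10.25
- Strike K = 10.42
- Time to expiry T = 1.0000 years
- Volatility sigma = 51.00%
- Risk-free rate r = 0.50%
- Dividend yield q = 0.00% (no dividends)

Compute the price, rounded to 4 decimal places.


Answer: Price = 2.0165

Derivation:
d1 = (ln(S/K) + (r - q + 0.5*sigma^2) * T) / (sigma * sqrt(T)) = 0.23255033
d2 = d1 - sigma * sqrt(T) = -0.27744967
exp(-rT) = 0.99501248; exp(-qT) = 1.00000000
C = S_0 * exp(-qT) * N(d1) - K * exp(-rT) * N(d2)
N(d1) = 0.59194470; N(d2) = 0.39071742
C = 10.2500 * 1.00000000 * 0.59194470 - 10.4200 * 0.99501248 * 0.39071742 = 2.0165


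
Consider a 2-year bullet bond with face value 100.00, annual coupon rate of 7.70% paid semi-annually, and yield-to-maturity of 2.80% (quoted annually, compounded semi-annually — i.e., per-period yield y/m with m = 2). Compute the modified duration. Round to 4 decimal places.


Coupon per period c = face * coupon_rate / m = 3.850000
Periods per year m = 2; per-period yield y/m = 0.014000
Number of cashflows N = 4
Cashflows (t years, CF_t, discount factor 1/(1+y/m)^(m*t), PV):
  t = 0.5000: CF_t = 3.850000, DF = 0.986193, PV = 3.796844
  t = 1.0000: CF_t = 3.850000, DF = 0.972577, PV = 3.744422
  t = 1.5000: CF_t = 3.850000, DF = 0.959149, PV = 3.692724
  t = 2.0000: CF_t = 103.850000, DF = 0.945906, PV = 98.232383
Price P = sum_t PV_t = 109.466374
First compute Macaulay numerator sum_t t * PV_t:
  t * PV_t at t = 0.5000: 1.898422
  t * PV_t at t = 1.0000: 3.744422
  t * PV_t at t = 1.5000: 5.539086
  t * PV_t at t = 2.0000: 196.464767
Macaulay duration D = 207.646697 / 109.466374 = 1.896899
Modified duration = D / (1 + y/m) = 1.896899 / (1 + 0.014000) = 1.870709

Answer: Modified duration = 1.8707


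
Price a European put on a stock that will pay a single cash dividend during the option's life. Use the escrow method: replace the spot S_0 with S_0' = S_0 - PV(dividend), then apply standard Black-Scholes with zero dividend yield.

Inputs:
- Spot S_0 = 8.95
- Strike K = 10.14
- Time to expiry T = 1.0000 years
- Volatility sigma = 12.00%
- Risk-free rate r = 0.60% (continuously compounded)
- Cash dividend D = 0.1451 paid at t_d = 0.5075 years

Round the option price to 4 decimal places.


Answer: Price = 1.3476

Derivation:
PV(D) = D * exp(-r * t_d) = 0.1451 * 0.99695963 = 0.14465884
S_0' = S_0 - PV(D) = 8.9500 - 0.14465884 = 8.80534116
d1 = (ln(S_0'/K) + (r + sigma^2/2)*T) / (sigma*sqrt(T)) = -1.06607926
d2 = d1 - sigma*sqrt(T) = -1.18607926
exp(-rT) = 0.99401796
N(-d1) = 0.85680609; N(-d2) = 0.88220450
P = K * exp(-rT) * N(-d2) - S_0' * N(-d1) = 10.1400 * 0.99401796 * 0.88220450 - 8.80534116 * 0.85680609 = 1.3476


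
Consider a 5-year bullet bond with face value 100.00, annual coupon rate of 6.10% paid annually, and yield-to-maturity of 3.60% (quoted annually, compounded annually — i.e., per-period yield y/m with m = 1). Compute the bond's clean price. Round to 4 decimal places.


Answer: Price = 111.2557

Derivation:
Coupon per period c = face * coupon_rate / m = 6.100000
Periods per year m = 1; per-period yield y/m = 0.036000
Number of cashflows N = 5
Cashflows (t years, CF_t, discount factor 1/(1+y/m)^(m*t), PV):
  t = 1.0000: CF_t = 6.100000, DF = 0.965251, PV = 5.888031
  t = 2.0000: CF_t = 6.100000, DF = 0.931709, PV = 5.683427
  t = 3.0000: CF_t = 6.100000, DF = 0.899333, PV = 5.485934
  t = 4.0000: CF_t = 6.100000, DF = 0.868082, PV = 5.295303
  t = 5.0000: CF_t = 106.100000, DF = 0.837917, PV = 88.903039
Price P = sum_t PV_t = 111.255734


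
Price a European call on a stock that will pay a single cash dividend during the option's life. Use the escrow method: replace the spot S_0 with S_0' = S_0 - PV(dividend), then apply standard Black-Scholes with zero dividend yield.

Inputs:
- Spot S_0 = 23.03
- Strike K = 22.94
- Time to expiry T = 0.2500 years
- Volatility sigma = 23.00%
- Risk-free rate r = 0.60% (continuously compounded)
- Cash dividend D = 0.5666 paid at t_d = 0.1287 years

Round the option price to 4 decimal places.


Answer: Price = 0.8341

Derivation:
PV(D) = D * exp(-r * t_d) = 0.5666 * 0.99922810 = 0.56616264
S_0' = S_0 - PV(D) = 23.0300 - 0.56616264 = 22.46383736
d1 = (ln(S_0'/K) + (r + sigma^2/2)*T) / (sigma*sqrt(T)) = -0.11185064
d2 = d1 - sigma*sqrt(T) = -0.22685064
exp(-rT) = 0.99850112
N(d1) = 0.45547092; N(d2) = 0.41026994
C = S_0' * N(d1) - K * exp(-rT) * N(d2) = 22.46383736 * 0.45547092 - 22.9400 * 0.99850112 * 0.41026994 = 0.8341


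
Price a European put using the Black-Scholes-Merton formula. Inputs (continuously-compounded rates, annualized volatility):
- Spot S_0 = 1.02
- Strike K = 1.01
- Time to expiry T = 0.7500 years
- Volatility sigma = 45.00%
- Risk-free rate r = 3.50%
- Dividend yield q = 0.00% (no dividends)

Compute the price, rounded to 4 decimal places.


Answer: Price = 0.1374

Derivation:
d1 = (ln(S/K) + (r - q + 0.5*sigma^2) * T) / (sigma * sqrt(T)) = 0.28749425
d2 = d1 - sigma * sqrt(T) = -0.10221718
exp(-rT) = 0.97409154; exp(-qT) = 1.00000000
P = K * exp(-rT) * N(-d2) - S_0 * exp(-qT) * N(-d1)
N(-d1) = 0.38686695; N(-d2) = 0.54070785
P = 1.0100 * 0.97409154 * 0.54070785 - 1.0200 * 1.00000000 * 0.38686695 = 0.1374


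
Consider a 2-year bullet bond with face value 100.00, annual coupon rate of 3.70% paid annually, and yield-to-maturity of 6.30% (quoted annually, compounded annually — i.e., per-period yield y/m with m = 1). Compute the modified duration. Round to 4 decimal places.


Answer: Modified duration = 1.8471

Derivation:
Coupon per period c = face * coupon_rate / m = 3.700000
Periods per year m = 1; per-period yield y/m = 0.063000
Number of cashflows N = 2
Cashflows (t years, CF_t, discount factor 1/(1+y/m)^(m*t), PV):
  t = 1.0000: CF_t = 3.700000, DF = 0.940734, PV = 3.480715
  t = 2.0000: CF_t = 103.700000, DF = 0.884980, PV = 91.772429
Price P = sum_t PV_t = 95.253144
First compute Macaulay numerator sum_t t * PV_t:
  t * PV_t at t = 1.0000: 3.480715
  t * PV_t at t = 2.0000: 183.544858
Macaulay duration D = 187.025573 / 95.253144 = 1.963458
Modified duration = D / (1 + y/m) = 1.963458 / (1 + 0.063000) = 1.847092


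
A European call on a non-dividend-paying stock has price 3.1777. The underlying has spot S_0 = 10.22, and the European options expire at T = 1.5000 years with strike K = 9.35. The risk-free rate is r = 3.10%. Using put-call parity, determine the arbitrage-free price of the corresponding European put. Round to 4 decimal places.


Put-call parity: C - P = S_0 * exp(-qT) - K * exp(-rT).
S_0 * exp(-qT) = 10.2200 * 1.00000000 = 10.22000000
K * exp(-rT) = 9.3500 * 0.95456456 = 8.92517864
P = C - S*exp(-qT) + K*exp(-rT)
P = 3.1777 - 10.22000000 + 8.92517864 = 1.8829

Answer: Put price = 1.8829


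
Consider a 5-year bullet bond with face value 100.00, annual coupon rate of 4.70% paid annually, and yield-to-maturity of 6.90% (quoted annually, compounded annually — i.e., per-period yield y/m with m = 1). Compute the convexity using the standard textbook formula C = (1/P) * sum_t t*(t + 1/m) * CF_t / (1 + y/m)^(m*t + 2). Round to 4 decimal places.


Answer: Convexity = 23.1056

Derivation:
Coupon per period c = face * coupon_rate / m = 4.700000
Periods per year m = 1; per-period yield y/m = 0.069000
Number of cashflows N = 5
Cashflows (t years, CF_t, discount factor 1/(1+y/m)^(m*t), PV):
  t = 1.0000: CF_t = 4.700000, DF = 0.935454, PV = 4.396632
  t = 2.0000: CF_t = 4.700000, DF = 0.875074, PV = 4.112846
  t = 3.0000: CF_t = 4.700000, DF = 0.818591, PV = 3.847377
  t = 4.0000: CF_t = 4.700000, DF = 0.765754, PV = 3.599043
  t = 5.0000: CF_t = 104.700000, DF = 0.716327, PV = 74.999463
Price P = sum_t PV_t = 90.955362
Convexity numerator sum_t t*(t + 1/m) * CF_t / (1+y/m)^(m*t + 2):
  t = 1.0000: term = 7.694754
  t = 2.0000: term = 21.594258
  t = 3.0000: term = 40.400857
  t = 4.0000: term = 62.988552
  t = 5.0000: term = 1968.901546
Convexity = (1/P) * sum = 2101.579966 / 90.955362 = 23.105619


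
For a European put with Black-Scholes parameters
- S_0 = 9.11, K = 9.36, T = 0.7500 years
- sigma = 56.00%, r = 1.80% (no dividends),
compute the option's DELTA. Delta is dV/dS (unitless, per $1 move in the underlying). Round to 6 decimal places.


Answer: Delta = -0.415078

Derivation:
d1 = 0.2145009264; d2 = -0.2704732997
phi(d1) = 0.3898692483; exp(-qT) = 1.0000000000; exp(-rT) = 0.9865907163
N(-d1) = 0.4150782223
Delta = -exp(-qT) * N(-d1) = -1.0000000000 * 0.4150782223 = -0.415078


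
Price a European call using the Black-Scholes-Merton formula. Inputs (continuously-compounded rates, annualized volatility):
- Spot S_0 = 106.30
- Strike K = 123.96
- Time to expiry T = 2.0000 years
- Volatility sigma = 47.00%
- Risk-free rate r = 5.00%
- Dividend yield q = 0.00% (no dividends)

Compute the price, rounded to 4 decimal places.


Answer: Price = 25.5980

Derivation:
d1 = (ln(S/K) + (r - q + 0.5*sigma^2) * T) / (sigma * sqrt(T)) = 0.25155903
d2 = d1 - sigma * sqrt(T) = -0.41312134
exp(-rT) = 0.90483742; exp(-qT) = 1.00000000
C = S_0 * exp(-qT) * N(d1) - K * exp(-rT) * N(d2)
N(d1) = 0.59930904; N(d2) = 0.33975886
C = 106.3000 * 1.00000000 * 0.59930904 - 123.9600 * 0.90483742 * 0.33975886 = 25.5980


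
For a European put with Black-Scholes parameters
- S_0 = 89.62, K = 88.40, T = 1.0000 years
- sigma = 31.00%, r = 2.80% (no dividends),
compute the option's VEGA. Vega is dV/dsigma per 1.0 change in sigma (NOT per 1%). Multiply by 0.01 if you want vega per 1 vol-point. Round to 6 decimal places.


d1 = 0.2895372249; d2 = -0.0204627751
phi(d1) = 0.3825658684; exp(-qT) = 1.0000000000; exp(-rT) = 0.9723883668
Vega = S * exp(-qT) * phi(d1) * sqrt(T) = 89.6200 * 1.0000000000 * 0.3825658684 * 1.0000000000 = 34.285553

Answer: Vega = 34.285553


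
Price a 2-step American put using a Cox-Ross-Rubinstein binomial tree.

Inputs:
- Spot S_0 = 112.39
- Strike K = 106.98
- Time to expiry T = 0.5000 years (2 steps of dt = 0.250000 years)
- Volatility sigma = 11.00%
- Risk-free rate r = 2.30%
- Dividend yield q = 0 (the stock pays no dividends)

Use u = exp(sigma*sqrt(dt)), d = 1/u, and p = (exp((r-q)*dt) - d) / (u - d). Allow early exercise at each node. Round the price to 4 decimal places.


dt = T/N = 0.250000
u = exp(sigma*sqrt(dt)) = 1.056541; d = 1/u = 0.946485
p = (exp((r-q)*dt) - d) / (u - d) = 0.538650
Discount per step: exp(-r*dt) = 0.994266
Stock lattice S(k, i) with i counting down-moves:
  k=0: S(0,0) = 112.3900
  k=1: S(1,0) = 118.7446; S(1,1) = 106.3755
  k=2: S(2,0) = 125.4585; S(2,1) = 112.3900; S(2,2) = 100.6828
Terminal payoffs V(N, i) = max(K - S_T, 0):
  V(2,0) = 0.000000; V(2,1) = 0.000000; V(2,2) = 6.297202
Backward induction: V(k, i) = exp(-r*dt) * [p * V(k+1, i) + (1-p) * V(k+1, i+1)]; then take max(V_cont, immediate exercise) for American.
  V(1,0) = exp(-r*dt) * [p*0.000000 + (1-p)*0.000000] = 0.000000; exercise = 0.000000; V(1,0) = max -> 0.000000
  V(1,1) = exp(-r*dt) * [p*0.000000 + (1-p)*6.297202] = 2.888555; exercise = 0.604534; V(1,1) = max -> 2.888555
  V(0,0) = exp(-r*dt) * [p*0.000000 + (1-p)*2.888555] = 1.324993; exercise = 0.000000; V(0,0) = max -> 1.324993

Answer: Price = V(0,0) = 1.3250


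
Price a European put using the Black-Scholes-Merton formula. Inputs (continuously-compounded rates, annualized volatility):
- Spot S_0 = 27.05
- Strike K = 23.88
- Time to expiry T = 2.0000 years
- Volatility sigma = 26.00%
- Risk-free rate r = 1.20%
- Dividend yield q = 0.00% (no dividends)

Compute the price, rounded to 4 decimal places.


d1 = (ln(S/K) + (r - q + 0.5*sigma^2) * T) / (sigma * sqrt(T)) = 0.58811082
d2 = d1 - sigma * sqrt(T) = 0.22041529
exp(-rT) = 0.97628571; exp(-qT) = 1.00000000
P = K * exp(-rT) * N(-d2) - S_0 * exp(-qT) * N(-d1)
N(-d1) = 0.27822896; N(-d2) = 0.41277387
P = 23.8800 * 0.97628571 * 0.41277387 - 27.0500 * 1.00000000 * 0.27822896 = 2.0972

Answer: Price = 2.0972


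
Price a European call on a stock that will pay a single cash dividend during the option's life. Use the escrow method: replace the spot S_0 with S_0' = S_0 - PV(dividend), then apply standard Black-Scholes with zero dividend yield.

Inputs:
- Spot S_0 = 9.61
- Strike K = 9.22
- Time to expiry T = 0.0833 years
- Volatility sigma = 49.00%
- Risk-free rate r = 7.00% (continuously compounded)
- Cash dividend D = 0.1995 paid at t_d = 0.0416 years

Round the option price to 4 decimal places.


Answer: Price = 0.6550

Derivation:
PV(D) = D * exp(-r * t_d) = 0.1995 * 0.99709224 = 0.19891990
S_0' = S_0 - PV(D) = 9.6100 - 0.19891990 = 9.41108010
d1 = (ln(S_0'/K) + (r + sigma^2/2)*T) / (sigma*sqrt(T)) = 0.25698775
d2 = d1 - sigma*sqrt(T) = 0.11556523
exp(-rT) = 0.99418597
N(d1) = 0.60140589; N(d2) = 0.54600144
C = S_0' * N(d1) - K * exp(-rT) * N(d2) = 9.41108010 * 0.60140589 - 9.2200 * 0.99418597 * 0.54600144 = 0.6550


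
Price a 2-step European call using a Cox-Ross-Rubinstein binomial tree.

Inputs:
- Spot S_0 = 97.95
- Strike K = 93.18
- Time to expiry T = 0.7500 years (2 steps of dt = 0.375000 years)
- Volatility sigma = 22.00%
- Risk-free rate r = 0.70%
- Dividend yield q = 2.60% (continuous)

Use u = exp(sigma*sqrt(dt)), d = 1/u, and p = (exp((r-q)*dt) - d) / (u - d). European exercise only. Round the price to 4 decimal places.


dt = T/N = 0.375000
u = exp(sigma*sqrt(dt)) = 1.144219; d = 1/u = 0.873959
p = (exp((r-q)*dt) - d) / (u - d) = 0.440101
Discount per step: exp(-r*dt) = 0.997378
Stock lattice S(k, i) with i counting down-moves:
  k=0: S(0,0) = 97.9500
  k=1: S(1,0) = 112.0762; S(1,1) = 85.6043
  k=2: S(2,0) = 128.2397; S(2,1) = 97.9500; S(2,2) = 74.8146
Terminal payoffs V(N, i) = max(S_T - K, 0):
  V(2,0) = 35.059680; V(2,1) = 4.770000; V(2,2) = 0.000000
Backward induction: V(k, i) = exp(-r*dt) * [p * V(k+1, i) + (1-p) * V(k+1, i+1)].
  V(1,0) = exp(-r*dt) * [p*35.059680 + (1-p)*4.770000] = 18.053053
  V(1,1) = exp(-r*dt) * [p*4.770000 + (1-p)*0.000000] = 2.093776
  V(0,0) = exp(-r*dt) * [p*18.053053 + (1-p)*2.093776] = 9.093560

Answer: Price = V(0,0) = 9.0936


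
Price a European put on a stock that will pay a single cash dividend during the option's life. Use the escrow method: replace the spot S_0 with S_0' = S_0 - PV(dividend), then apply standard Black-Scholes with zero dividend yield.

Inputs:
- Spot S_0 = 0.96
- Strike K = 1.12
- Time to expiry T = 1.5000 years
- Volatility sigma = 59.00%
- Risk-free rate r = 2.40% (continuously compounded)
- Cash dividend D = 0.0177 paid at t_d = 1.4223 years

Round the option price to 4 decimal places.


PV(D) = D * exp(-r * t_d) = 0.0177 * 0.96644083 = 0.01710600
S_0' = S_0 - PV(D) = 0.9600 - 0.01710600 = 0.94289400
d1 = (ln(S_0'/K) + (r + sigma^2/2)*T) / (sigma*sqrt(T)) = 0.17291031
d2 = d1 - sigma*sqrt(T) = -0.54968916
exp(-rT) = 0.96464029
N(-d1) = 0.43136096; N(-d2) = 0.70873370
P = K * exp(-rT) * N(-d2) - S_0' * N(-d1) = 1.1200 * 0.96464029 * 0.70873370 - 0.94289400 * 0.43136096 = 0.3590

Answer: Price = 0.3590


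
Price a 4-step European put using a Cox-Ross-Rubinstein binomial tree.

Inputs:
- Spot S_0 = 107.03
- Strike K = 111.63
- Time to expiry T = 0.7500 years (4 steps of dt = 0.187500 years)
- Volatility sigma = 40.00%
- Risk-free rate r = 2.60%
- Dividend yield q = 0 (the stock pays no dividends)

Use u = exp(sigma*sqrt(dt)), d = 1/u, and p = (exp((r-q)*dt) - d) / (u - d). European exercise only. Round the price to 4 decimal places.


dt = T/N = 0.187500
u = exp(sigma*sqrt(dt)) = 1.189110; d = 1/u = 0.840965
p = (exp((r-q)*dt) - d) / (u - d) = 0.470844
Discount per step: exp(-r*dt) = 0.995137
Stock lattice S(k, i) with i counting down-moves:
  k=0: S(0,0) = 107.0300
  k=1: S(1,0) = 127.2704; S(1,1) = 90.0085
  k=2: S(2,0) = 151.3385; S(2,1) = 107.0300; S(2,2) = 75.6940
  k=3: S(3,0) = 179.9582; S(3,1) = 127.2704; S(3,2) = 90.0085; S(3,3) = 63.6560
  k=4: S(4,0) = 213.9900; S(4,1) = 151.3385; S(4,2) = 107.0300; S(4,3) = 75.6940; S(4,4) = 53.5325
Terminal payoffs V(N, i) = max(K - S_T, 0):
  V(4,0) = 0.000000; V(4,1) = 0.000000; V(4,2) = 4.600000; V(4,3) = 35.935992; V(4,4) = 58.097505
Backward induction: V(k, i) = exp(-r*dt) * [p * V(k+1, i) + (1-p) * V(k+1, i+1)].
  V(3,0) = exp(-r*dt) * [p*0.000000 + (1-p)*0.000000] = 0.000000
  V(3,1) = exp(-r*dt) * [p*0.000000 + (1-p)*4.600000] = 2.422282
  V(3,2) = exp(-r*dt) * [p*4.600000 + (1-p)*35.935992] = 21.078630
  V(3,3) = exp(-r*dt) * [p*35.935992 + (1-p)*58.097505] = 47.431106
  V(2,0) = exp(-r*dt) * [p*0.000000 + (1-p)*2.422282] = 1.275532
  V(2,1) = exp(-r*dt) * [p*2.422282 + (1-p)*21.078630] = 12.234618
  V(2,2) = exp(-r*dt) * [p*21.078630 + (1-p)*47.431106] = 34.852888
  V(1,0) = exp(-r*dt) * [p*1.275532 + (1-p)*12.234618] = 7.040197
  V(1,1) = exp(-r*dt) * [p*12.234618 + (1-p)*34.852888] = 24.085516
  V(0,0) = exp(-r*dt) * [p*7.040197 + (1-p)*24.085516] = 15.981735

Answer: Price = V(0,0) = 15.9817


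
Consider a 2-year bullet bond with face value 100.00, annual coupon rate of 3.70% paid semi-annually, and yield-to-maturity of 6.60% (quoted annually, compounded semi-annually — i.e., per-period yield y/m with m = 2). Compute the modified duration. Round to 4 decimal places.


Answer: Modified duration = 1.8823

Derivation:
Coupon per period c = face * coupon_rate / m = 1.850000
Periods per year m = 2; per-period yield y/m = 0.033000
Number of cashflows N = 4
Cashflows (t years, CF_t, discount factor 1/(1+y/m)^(m*t), PV):
  t = 0.5000: CF_t = 1.850000, DF = 0.968054, PV = 1.790900
  t = 1.0000: CF_t = 1.850000, DF = 0.937129, PV = 1.733689
  t = 1.5000: CF_t = 1.850000, DF = 0.907192, PV = 1.678305
  t = 2.0000: CF_t = 101.850000, DF = 0.878211, PV = 89.445758
Price P = sum_t PV_t = 94.648651
First compute Macaulay numerator sum_t t * PV_t:
  t * PV_t at t = 0.5000: 0.895450
  t * PV_t at t = 1.0000: 1.733689
  t * PV_t at t = 1.5000: 2.517457
  t * PV_t at t = 2.0000: 178.891515
Macaulay duration D = 184.038111 / 94.648651 = 1.944435
Modified duration = D / (1 + y/m) = 1.944435 / (1 + 0.033000) = 1.882318


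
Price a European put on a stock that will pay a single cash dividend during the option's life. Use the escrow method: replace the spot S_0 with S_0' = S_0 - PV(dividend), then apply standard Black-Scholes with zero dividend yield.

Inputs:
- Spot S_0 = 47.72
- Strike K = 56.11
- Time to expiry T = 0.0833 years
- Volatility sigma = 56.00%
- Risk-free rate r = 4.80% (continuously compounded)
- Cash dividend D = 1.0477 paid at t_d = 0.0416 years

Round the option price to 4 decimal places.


PV(D) = D * exp(-r * t_d) = 1.0477 * 0.99800519 = 1.04561004
S_0' = S_0 - PV(D) = 47.7200 - 1.04561004 = 46.67438996
d1 = (ln(S_0'/K) + (r + sigma^2/2)*T) / (sigma*sqrt(T)) = -1.03361377
d2 = d1 - sigma*sqrt(T) = -1.19523951
exp(-rT) = 0.99600958
N(-d1) = 0.84934162; N(-d2) = 0.88400327
P = K * exp(-rT) * N(-d2) - S_0' * N(-d1) = 56.1100 * 0.99600958 * 0.88400327 - 46.67438996 * 0.84934162 = 9.7610

Answer: Price = 9.7610


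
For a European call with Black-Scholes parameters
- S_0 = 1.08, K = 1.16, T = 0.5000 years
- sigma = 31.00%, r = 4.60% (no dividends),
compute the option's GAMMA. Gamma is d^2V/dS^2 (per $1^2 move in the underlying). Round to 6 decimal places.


d1 = -0.1114672363; d2 = -0.3306703384
phi(d1) = 0.3964715451; exp(-qT) = 1.0000000000; exp(-rT) = 0.9772624838
Gamma = exp(-qT) * phi(d1) / (S * sigma * sqrt(T)) = 1.0000000000 * 0.3964715451 / (1.0800 * 0.3100 * 0.7071067812) = 1.674718

Answer: Gamma = 1.674718


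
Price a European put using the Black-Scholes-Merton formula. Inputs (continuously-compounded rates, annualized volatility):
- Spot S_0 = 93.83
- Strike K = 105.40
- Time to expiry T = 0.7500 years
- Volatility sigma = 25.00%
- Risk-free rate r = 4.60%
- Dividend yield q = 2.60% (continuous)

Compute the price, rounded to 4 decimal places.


d1 = (ln(S/K) + (r - q + 0.5*sigma^2) * T) / (sigma * sqrt(T)) = -0.35952988
d2 = d1 - sigma * sqrt(T) = -0.57603623
exp(-rT) = 0.96608834; exp(-qT) = 0.98068890
P = K * exp(-rT) * N(-d2) - S_0 * exp(-qT) * N(-d1)
N(-d1) = 0.64040063; N(-d2) = 0.71770465
P = 105.4000 * 0.96608834 * 0.71770465 - 93.8300 * 0.98068890 * 0.64040063 = 14.1524

Answer: Price = 14.1524


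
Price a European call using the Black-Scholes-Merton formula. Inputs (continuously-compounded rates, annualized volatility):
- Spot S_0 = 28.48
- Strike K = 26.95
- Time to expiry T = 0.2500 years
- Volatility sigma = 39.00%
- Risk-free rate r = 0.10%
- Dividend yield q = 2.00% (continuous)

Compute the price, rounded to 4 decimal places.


d1 = (ln(S/K) + (r - q + 0.5*sigma^2) * T) / (sigma * sqrt(T)) = 0.35631430
d2 = d1 - sigma * sqrt(T) = 0.16131430
exp(-rT) = 0.99975003; exp(-qT) = 0.99501248
C = S_0 * exp(-qT) * N(d1) - K * exp(-rT) * N(d2)
N(d1) = 0.63919740; N(d2) = 0.56407707
C = 28.4800 * 0.99501248 * 0.63919740 - 26.9500 * 0.99975003 * 0.56407707 = 2.9155

Answer: Price = 2.9155


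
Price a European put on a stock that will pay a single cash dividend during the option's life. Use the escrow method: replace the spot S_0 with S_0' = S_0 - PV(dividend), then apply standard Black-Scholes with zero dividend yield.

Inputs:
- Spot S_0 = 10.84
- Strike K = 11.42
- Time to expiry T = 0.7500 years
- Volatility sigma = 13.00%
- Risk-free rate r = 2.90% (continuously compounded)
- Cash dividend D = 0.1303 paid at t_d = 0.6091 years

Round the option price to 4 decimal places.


Answer: Price = 0.7566

Derivation:
PV(D) = D * exp(-r * t_d) = 0.1303 * 0.98249119 = 0.12801860
S_0' = S_0 - PV(D) = 10.8400 - 0.12801860 = 10.71198140
d1 = (ln(S_0'/K) + (r + sigma^2/2)*T) / (sigma*sqrt(T)) = -0.31901562
d2 = d1 - sigma*sqrt(T) = -0.43159893
exp(-rT) = 0.97848483
N(-d1) = 0.62514267; N(-d2) = 0.66698353
P = K * exp(-rT) * N(-d2) - S_0' * N(-d1) = 11.4200 * 0.97848483 * 0.66698353 - 10.71198140 * 0.62514267 = 0.7566


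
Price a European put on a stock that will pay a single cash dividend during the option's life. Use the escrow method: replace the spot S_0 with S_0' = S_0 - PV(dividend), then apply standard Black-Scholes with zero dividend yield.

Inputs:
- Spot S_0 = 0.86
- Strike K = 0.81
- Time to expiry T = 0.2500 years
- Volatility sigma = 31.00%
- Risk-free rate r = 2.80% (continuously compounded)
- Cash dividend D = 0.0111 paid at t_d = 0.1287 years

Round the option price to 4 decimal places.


PV(D) = D * exp(-r * t_d) = 0.0111 * 0.99640289 = 0.01106007
S_0' = S_0 - PV(D) = 0.8600 - 0.01106007 = 0.84893993
d1 = (ln(S_0'/K) + (r + sigma^2/2)*T) / (sigma*sqrt(T)) = 0.42559148
d2 = d1 - sigma*sqrt(T) = 0.27059148
exp(-rT) = 0.99302444
N(-d1) = 0.33520277; N(-d2) = 0.39335262
P = K * exp(-rT) * N(-d2) - S_0' * N(-d1) = 0.8100 * 0.99302444 * 0.39335262 - 0.84893993 * 0.33520277 = 0.0318

Answer: Price = 0.0318


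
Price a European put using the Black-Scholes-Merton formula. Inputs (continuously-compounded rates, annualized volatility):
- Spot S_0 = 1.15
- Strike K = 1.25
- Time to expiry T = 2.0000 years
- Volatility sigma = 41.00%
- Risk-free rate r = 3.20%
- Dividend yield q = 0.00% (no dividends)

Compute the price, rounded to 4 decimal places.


Answer: Price = 0.2763

Derivation:
d1 = (ln(S/K) + (r - q + 0.5*sigma^2) * T) / (sigma * sqrt(T)) = 0.25648728
d2 = d1 - sigma * sqrt(T) = -0.32334029
exp(-rT) = 0.93800500; exp(-qT) = 1.00000000
P = K * exp(-rT) * N(-d2) - S_0 * exp(-qT) * N(-d1)
N(-d1) = 0.39878730; N(-d2) = 0.62678123
P = 1.2500 * 0.93800500 * 0.62678123 - 1.1500 * 1.00000000 * 0.39878730 = 0.2763


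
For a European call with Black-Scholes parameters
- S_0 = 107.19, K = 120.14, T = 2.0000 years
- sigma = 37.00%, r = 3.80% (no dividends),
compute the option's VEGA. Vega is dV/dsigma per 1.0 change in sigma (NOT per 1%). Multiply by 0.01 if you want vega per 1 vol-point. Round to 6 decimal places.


d1 = 0.1889030630; d2 = -0.3343559550
phi(d1) = 0.3918874033; exp(-qT) = 1.0000000000; exp(-rT) = 0.9268162066
Vega = S * exp(-qT) * phi(d1) * sqrt(T) = 107.1900 * 1.0000000000 * 0.3918874033 * 1.4142135624 = 59.406036

Answer: Vega = 59.406036


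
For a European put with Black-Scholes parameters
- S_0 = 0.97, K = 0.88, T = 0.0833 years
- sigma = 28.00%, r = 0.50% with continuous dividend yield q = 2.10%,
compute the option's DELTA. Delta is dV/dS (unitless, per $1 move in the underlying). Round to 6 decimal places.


Answer: Delta = -0.109373

Derivation:
d1 = 1.2288478766; d2 = 1.1480350064
phi(d1) = 0.1875008153; exp(-qT) = 0.9982522291; exp(-rT) = 0.9995835867
N(-d1) = 0.1095644236
Delta = -exp(-qT) * N(-d1) = -0.9982522291 * 0.1095644236 = -0.109373


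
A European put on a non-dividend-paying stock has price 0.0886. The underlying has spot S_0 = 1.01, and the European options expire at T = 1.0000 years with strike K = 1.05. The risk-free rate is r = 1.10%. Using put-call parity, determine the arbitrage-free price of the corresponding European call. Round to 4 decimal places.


Answer: Call price = 0.0601

Derivation:
Put-call parity: C - P = S_0 * exp(-qT) - K * exp(-rT).
S_0 * exp(-qT) = 1.0100 * 1.00000000 = 1.01000000
K * exp(-rT) = 1.0500 * 0.98906028 = 1.03851329
C = P + S*exp(-qT) - K*exp(-rT)
C = 0.0886 + 1.01000000 - 1.03851329 = 0.0601


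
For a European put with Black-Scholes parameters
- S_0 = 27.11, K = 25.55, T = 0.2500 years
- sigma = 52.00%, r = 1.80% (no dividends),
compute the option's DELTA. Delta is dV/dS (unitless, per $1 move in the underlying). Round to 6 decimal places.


d1 = 0.3752513341; d2 = 0.1152513341
phi(d1) = 0.3718200363; exp(-qT) = 1.0000000000; exp(-rT) = 0.9955101098
N(-d1) = 0.3537367779
Delta = -exp(-qT) * N(-d1) = -1.0000000000 * 0.3537367779 = -0.353737

Answer: Delta = -0.353737


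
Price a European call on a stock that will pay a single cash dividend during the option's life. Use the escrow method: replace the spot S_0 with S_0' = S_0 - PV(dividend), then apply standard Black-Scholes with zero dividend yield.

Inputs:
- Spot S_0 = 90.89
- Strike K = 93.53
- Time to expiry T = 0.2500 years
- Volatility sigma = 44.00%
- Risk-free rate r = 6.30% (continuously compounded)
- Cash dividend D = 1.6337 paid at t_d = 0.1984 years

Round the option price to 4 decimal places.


Answer: Price = 6.6235

Derivation:
PV(D) = D * exp(-r * t_d) = 1.6337 * 0.98757859 = 1.61340714
S_0' = S_0 - PV(D) = 90.8900 - 1.61340714 = 89.27659286
d1 = (ln(S_0'/K) + (r + sigma^2/2)*T) / (sigma*sqrt(T)) = -0.02996775
d2 = d1 - sigma*sqrt(T) = -0.24996775
exp(-rT) = 0.98437338
N(d1) = 0.48804639; N(d2) = 0.40130614
C = S_0' * N(d1) - K * exp(-rT) * N(d2) = 89.27659286 * 0.48804639 - 93.5300 * 0.98437338 * 0.40130614 = 6.6235


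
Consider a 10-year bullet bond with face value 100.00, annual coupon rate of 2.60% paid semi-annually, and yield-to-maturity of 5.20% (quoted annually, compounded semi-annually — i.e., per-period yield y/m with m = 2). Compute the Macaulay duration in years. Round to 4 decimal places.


Answer: Macaulay duration = 8.7002 years

Derivation:
Coupon per period c = face * coupon_rate / m = 1.300000
Periods per year m = 2; per-period yield y/m = 0.026000
Number of cashflows N = 20
Cashflows (t years, CF_t, discount factor 1/(1+y/m)^(m*t), PV):
  t = 0.5000: CF_t = 1.300000, DF = 0.974659, PV = 1.267057
  t = 1.0000: CF_t = 1.300000, DF = 0.949960, PV = 1.234948
  t = 1.5000: CF_t = 1.300000, DF = 0.925887, PV = 1.203653
  t = 2.0000: CF_t = 1.300000, DF = 0.902424, PV = 1.173151
  t = 2.5000: CF_t = 1.300000, DF = 0.879555, PV = 1.143422
  t = 3.0000: CF_t = 1.300000, DF = 0.857266, PV = 1.114446
  t = 3.5000: CF_t = 1.300000, DF = 0.835542, PV = 1.086205
  t = 4.0000: CF_t = 1.300000, DF = 0.814369, PV = 1.058679
  t = 4.5000: CF_t = 1.300000, DF = 0.793732, PV = 1.031851
  t = 5.0000: CF_t = 1.300000, DF = 0.773618, PV = 1.005703
  t = 5.5000: CF_t = 1.300000, DF = 0.754013, PV = 0.980217
  t = 6.0000: CF_t = 1.300000, DF = 0.734906, PV = 0.955378
  t = 6.5000: CF_t = 1.300000, DF = 0.716282, PV = 0.931167
  t = 7.0000: CF_t = 1.300000, DF = 0.698131, PV = 0.907570
  t = 7.5000: CF_t = 1.300000, DF = 0.680440, PV = 0.884571
  t = 8.0000: CF_t = 1.300000, DF = 0.663197, PV = 0.862155
  t = 8.5000: CF_t = 1.300000, DF = 0.646390, PV = 0.840307
  t = 9.0000: CF_t = 1.300000, DF = 0.630010, PV = 0.819013
  t = 9.5000: CF_t = 1.300000, DF = 0.614045, PV = 0.798258
  t = 10.0000: CF_t = 101.300000, DF = 0.598484, PV = 60.626463
Price P = sum_t PV_t = 79.924217
Macaulay numerator sum_t t * PV_t:
  t * PV_t at t = 0.5000: 0.633528
  t * PV_t at t = 1.0000: 1.234948
  t * PV_t at t = 1.5000: 1.805479
  t * PV_t at t = 2.0000: 2.346302
  t * PV_t at t = 2.5000: 2.858555
  t * PV_t at t = 3.0000: 3.343339
  t * PV_t at t = 3.5000: 3.801718
  t * PV_t at t = 4.0000: 4.234718
  t * PV_t at t = 4.5000: 4.643331
  t * PV_t at t = 5.0000: 5.028515
  t * PV_t at t = 5.5000: 5.391195
  t * PV_t at t = 6.0000: 5.732265
  t * PV_t at t = 6.5000: 6.052587
  t * PV_t at t = 7.0000: 6.352992
  t * PV_t at t = 7.5000: 6.634286
  t * PV_t at t = 8.0000: 6.897244
  t * PV_t at t = 8.5000: 7.142613
  t * PV_t at t = 9.0000: 7.371118
  t * PV_t at t = 9.5000: 7.583455
  t * PV_t at t = 10.0000: 606.264627
Macaulay duration D = (sum_t t * PV_t) / P = 695.352816 / 79.924217 = 8.700152
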